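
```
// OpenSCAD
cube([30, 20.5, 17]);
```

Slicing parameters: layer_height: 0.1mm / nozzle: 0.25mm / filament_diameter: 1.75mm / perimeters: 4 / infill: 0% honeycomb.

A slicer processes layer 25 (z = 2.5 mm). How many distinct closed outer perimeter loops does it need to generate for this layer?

At z = 2.5 mm: the cube is present — its section is the full 30×20.5 rectangle. The result has 1 disconnected region.

1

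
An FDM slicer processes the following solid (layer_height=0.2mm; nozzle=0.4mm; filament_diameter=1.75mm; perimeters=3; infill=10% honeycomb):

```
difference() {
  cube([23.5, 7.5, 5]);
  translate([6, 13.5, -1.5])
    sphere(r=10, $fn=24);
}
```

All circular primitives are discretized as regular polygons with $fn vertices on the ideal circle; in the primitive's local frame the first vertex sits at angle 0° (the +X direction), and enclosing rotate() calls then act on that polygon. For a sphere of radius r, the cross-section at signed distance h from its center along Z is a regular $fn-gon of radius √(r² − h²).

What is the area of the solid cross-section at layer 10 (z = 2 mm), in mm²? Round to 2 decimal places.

At z = 2 mm: the cube is present — its section is the full 23.5×7.5 rectangle (area 176.25 mm²); the r=10 sphere at (6, 13.5) slices to a regular 24-gon of circumradius 9.367 (√(r²−h²) with h=3.5 from center) (area = (24/2)·9.367²·sin(360°/24) = 272.54 mm²); Subtracting the remaining from the first: starting from the 23.5×7.5 cube (176.25 mm²), the r=10 sphere at (6, 13.5) partially overlaps it — only the 32.13 mm² overlap (of its 272.54 mm²) is removed, clipping the outline — area = 144.12 mm². Overall, the cross-section is a single solid region. Net area = 144.12 mm².

144.12 mm²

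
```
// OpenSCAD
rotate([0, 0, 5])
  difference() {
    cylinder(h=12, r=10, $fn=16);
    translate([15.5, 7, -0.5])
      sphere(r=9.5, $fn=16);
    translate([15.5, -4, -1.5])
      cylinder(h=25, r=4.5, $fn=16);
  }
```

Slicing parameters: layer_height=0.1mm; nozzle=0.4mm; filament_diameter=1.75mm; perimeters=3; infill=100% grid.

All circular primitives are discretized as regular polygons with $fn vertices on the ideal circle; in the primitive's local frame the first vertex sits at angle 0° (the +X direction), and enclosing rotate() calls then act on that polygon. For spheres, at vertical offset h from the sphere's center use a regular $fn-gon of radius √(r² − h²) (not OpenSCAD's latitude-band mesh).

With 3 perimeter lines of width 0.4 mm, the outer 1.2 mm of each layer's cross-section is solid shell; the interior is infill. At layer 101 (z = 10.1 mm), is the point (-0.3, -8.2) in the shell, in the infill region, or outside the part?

infill

At z = 10.1 mm: the r=10 cylinder gives a regular 16-gon of circumradius 10 (constant along its height); the sphere at (15.5, 7) is not intersected at this z (|z−center|=10.600 > r=9.5); the r=4.5 cylinder at (15.5, -4) contributes a regular 16-gon of circumradius 4.5; After the difference (first − rest): starting from the r=10 cylinder, the r=4.5 cylinder at (15.5, -4) misses the remaining region (no effect) — 1 connected region; (whole slice rotated 5° about Z — lengths, areas and connectivity unchanged). Overall, the cross-section is a single solid region. Undo the 5° rotation: the query point maps to (-1.014, -8.143) in the un-rotated model frame. The nearest boundary edge runs (-0.00, -10.00)→(-3.83, -9.24); distance from the point to it = 1.62 mm. The point is inside the cross-section and 1.62 mm from the nearest boundary — more than the 1.2 mm shell width (3 × 0.4), so it's in the infill interior.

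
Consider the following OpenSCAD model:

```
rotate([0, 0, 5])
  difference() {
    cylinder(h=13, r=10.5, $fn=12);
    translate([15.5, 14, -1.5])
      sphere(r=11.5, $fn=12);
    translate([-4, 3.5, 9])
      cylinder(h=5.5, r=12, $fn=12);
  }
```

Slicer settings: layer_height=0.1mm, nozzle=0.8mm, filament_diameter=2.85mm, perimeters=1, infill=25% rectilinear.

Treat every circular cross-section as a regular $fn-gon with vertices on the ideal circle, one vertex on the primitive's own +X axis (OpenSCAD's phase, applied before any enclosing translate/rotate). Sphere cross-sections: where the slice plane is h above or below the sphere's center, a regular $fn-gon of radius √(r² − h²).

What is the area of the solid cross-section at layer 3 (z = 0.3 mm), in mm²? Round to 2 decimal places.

At z = 0.3 mm: the r=10.5 cylinder contributes a regular 12-gon of circumradius 10.5 (area = (12/2)·10.500²·sin(360°/12) = 330.75 mm²); the r=11.5 sphere at (15.5, 14) slices to a regular 12-gon of circumradius 11.358 (√(r²−h²) with h=1.8 from center) (area = (12/2)·11.358²·sin(360°/12) = 387.03 mm²); the cylinder at (-4, 3.5) does not reach this height (z outside [9, 14.5]); Subtracting the remaining from the first: starting from the r=10.5 cylinder (330.75 mm²), the r=11.5 sphere at (15.5, 14) partially overlaps it — only the 1.28 mm² overlap (of its 387.03 mm²) is removed, clipping the outline — area = 329.47 mm²; (whole slice rotated 5° about Z — lengths, areas and connectivity unchanged). Overall, the cross-section is a single solid region. Net area = 329.47 mm².

329.47 mm²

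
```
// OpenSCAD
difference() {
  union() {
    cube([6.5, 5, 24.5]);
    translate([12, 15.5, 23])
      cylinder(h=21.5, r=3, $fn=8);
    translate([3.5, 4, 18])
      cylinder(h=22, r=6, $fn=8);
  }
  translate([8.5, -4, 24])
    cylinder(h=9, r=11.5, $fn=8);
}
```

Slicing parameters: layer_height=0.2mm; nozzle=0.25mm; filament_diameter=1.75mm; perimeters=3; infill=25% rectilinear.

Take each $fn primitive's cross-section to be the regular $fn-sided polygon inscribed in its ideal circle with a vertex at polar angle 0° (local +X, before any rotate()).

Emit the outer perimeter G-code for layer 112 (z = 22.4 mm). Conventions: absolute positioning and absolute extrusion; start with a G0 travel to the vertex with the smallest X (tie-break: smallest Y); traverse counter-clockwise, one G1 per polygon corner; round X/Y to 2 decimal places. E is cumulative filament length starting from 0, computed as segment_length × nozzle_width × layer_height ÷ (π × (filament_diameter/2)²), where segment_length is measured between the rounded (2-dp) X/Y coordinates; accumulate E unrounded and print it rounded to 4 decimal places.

G0 X-2.50 Y4.00 Z22.40
G1 X-0.74 Y-0.24 E0.0954
G1 X3.50 Y-2.00 E0.1909
G1 X7.74 Y-0.24 E0.2863
G1 X9.50 Y4.00 E0.3817
G1 X7.74 Y8.24 E0.4772
G1 X3.50 Y10.00 E0.5726
G1 X-0.74 Y8.24 E0.6680
G1 X-2.50 Y4.00 E0.7634

At z = 22.4 mm: the cube (footprint 6.5×5) is included at this height; the cylinder at (12, 15.5) is absent (z outside [23, 44.5]); the r=6 cylinder at (3.5, 4) contributes a regular 8-gon of circumradius 6; Merging all regions: the 6.5×5 cube lies entirely inside the r=6 cylinder at (3.5, 4), so the union is just the r=6 cylinder at (3.5, 4) — 1 connected region; the cylinder at (8.5, -4) does not reach this height (z outside [24, 33]); Taking the first minus the rest: none of the subtracted shapes is present at this height, so that combined region is unchanged — 1 connected region. The outline is a single polygon with 8 vertices. Extrusion per mm of travel: 0.25 × 0.2 / (π × 0.875²) = 0.020788. Accumulating E over each segment gives final E = 0.7634.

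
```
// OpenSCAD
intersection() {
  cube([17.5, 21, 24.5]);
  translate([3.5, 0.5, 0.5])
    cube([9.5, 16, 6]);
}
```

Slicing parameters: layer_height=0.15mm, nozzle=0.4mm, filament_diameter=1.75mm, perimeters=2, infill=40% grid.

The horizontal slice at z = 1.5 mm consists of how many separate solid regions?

At z = 1.5 mm: the 17.5×21 cube contributes its full rectangle; the cube at (3.5, 0.5) is present — its section is the full 9.5×16 rectangle; Taking the intersection: the 9.5×16 cube at (3.5, 0.5) lies inside the 17.5×21 cube, so the common part is the 9.5×16 cube at (3.5, 0.5) itself — 1 connected region. The result has 1 disconnected region.

1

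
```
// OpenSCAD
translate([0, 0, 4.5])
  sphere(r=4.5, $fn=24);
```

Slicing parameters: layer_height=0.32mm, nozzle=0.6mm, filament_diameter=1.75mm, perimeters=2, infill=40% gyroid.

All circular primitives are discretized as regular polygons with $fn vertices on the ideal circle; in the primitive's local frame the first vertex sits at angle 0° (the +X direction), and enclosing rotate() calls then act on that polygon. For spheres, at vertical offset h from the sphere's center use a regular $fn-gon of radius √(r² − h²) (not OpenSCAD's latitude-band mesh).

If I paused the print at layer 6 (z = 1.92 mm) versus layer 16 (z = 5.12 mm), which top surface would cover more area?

Layer 6 (z = 1.92): the sphere: section is a regular 24-gon, circumradius = √(r²−h²) = √(4.5²−2.58²) = 3.687 (area = (24/2)·3.687²·sin(360°/24) = 42.22 mm²). So its area = 42.22 mm². Layer 16 (z = 5.12): the r=4.5 sphere slices to a regular 24-gon of circumradius 4.457 (√(r²−h²) with h=0.62 from center) (area = (24/2)·4.457²·sin(360°/24) = 61.70 mm²). So its area = 61.70 mm². Layer 16 is larger (61.70 vs 42.22 mm²).

layer 16 (z = 5.12 mm)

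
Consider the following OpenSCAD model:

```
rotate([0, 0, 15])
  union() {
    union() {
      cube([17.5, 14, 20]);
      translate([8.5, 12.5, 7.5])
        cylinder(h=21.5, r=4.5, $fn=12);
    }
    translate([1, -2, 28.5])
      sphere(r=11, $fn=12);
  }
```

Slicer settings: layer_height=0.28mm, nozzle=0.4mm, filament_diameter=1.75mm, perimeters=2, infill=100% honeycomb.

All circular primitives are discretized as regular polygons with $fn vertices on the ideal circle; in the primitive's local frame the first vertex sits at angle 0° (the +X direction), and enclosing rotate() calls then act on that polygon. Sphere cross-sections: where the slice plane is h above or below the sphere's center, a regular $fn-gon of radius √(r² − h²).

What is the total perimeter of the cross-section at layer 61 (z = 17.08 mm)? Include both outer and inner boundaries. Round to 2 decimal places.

At z = 17.08 mm: the 17.5×14 cube contributes its full rectangle (perimeter 63.00 mm); the cylinder at (8.5, 12.5): section is a regular 12-gon, circumradius r=4.5 (perimeter = 2·12·4.500·sin(180°/12) = 27.95 mm); Merging all regions: the regions partially overlap (shared area 43.27 mm²), so the edge portions inside another operand are dropped and the merged outline is re-measured after clipping — boundary = 65.67 mm; the sphere at (1, -2) is not intersected at this z (|z−center|=11.420 > r=11); Combining (union): only the result so far is present, so the union is just that shape — boundary = 65.67 mm; (whole slice rotated 15° about Z — lengths, areas and connectivity unchanged). Overall, the cross-section is a single solid region. Total boundary length (outer) = 65.67 mm.

65.67 mm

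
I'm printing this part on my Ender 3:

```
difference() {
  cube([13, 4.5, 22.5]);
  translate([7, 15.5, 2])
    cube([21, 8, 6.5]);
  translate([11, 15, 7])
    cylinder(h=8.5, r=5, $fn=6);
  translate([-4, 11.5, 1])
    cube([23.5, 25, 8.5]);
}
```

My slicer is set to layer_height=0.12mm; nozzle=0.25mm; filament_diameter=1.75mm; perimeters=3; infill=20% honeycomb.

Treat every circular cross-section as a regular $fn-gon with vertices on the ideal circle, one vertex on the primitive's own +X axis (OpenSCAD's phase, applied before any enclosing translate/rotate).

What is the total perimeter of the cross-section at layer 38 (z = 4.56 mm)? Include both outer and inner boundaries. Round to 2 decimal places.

At z = 4.56 mm: the cube (footprint 13×4.5) is included at this height (perimeter 35.00 mm); the cube at (7, 15.5) (footprint 21×8) is included at this height (perimeter 58.00 mm); the cylinder at (11, 15) does not reach this height (z outside [7, 15.5]); the 23.5×25 cube at (-4, 11.5) contributes its full rectangle (perimeter 97.00 mm); After the difference (first − rest): starting from the 13×4.5 cube, the 21×8 cube at (7, 15.5) misses the remaining region (no effect); the 23.5×25 cube at (-4, 11.5) misses the remaining region (no effect) — boundary = 35.00 mm. Overall, the cross-section is a single solid region. Total boundary length (outer) = 35.00 mm.

35.00 mm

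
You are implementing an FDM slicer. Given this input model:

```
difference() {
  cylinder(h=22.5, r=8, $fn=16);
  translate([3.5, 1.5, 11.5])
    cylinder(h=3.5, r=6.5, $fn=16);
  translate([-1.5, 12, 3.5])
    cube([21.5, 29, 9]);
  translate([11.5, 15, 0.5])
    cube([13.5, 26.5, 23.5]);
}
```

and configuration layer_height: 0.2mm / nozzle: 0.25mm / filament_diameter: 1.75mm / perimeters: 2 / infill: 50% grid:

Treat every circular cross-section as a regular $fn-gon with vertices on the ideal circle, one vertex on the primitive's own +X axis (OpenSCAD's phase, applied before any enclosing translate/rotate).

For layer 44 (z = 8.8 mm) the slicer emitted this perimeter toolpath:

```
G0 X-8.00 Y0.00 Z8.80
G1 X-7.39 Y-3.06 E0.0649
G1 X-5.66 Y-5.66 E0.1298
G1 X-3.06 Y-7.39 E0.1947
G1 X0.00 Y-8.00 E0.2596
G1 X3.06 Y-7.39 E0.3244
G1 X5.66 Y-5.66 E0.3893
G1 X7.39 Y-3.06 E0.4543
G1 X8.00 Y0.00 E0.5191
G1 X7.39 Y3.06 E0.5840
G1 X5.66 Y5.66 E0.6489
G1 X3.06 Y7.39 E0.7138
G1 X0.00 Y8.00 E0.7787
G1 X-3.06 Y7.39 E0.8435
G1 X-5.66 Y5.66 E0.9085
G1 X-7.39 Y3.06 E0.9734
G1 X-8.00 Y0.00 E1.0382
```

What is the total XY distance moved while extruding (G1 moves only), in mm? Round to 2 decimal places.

Sum the Euclidean lengths of each G1 segment: total = 49.95 mm.

49.95 mm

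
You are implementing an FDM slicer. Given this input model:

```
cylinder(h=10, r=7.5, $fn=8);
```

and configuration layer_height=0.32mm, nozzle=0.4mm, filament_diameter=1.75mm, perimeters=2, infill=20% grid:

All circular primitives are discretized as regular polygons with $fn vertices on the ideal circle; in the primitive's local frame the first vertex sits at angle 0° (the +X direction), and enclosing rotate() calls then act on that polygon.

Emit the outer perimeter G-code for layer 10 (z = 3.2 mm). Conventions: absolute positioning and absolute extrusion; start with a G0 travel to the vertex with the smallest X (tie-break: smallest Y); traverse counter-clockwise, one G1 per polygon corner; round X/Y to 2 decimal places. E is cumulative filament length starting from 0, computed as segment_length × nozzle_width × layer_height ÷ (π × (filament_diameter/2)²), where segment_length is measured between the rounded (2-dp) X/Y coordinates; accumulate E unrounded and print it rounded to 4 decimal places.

G0 X-7.50 Y0.00 Z3.20
G1 X-5.30 Y-5.30 E0.3054
G1 X0.00 Y-7.50 E0.6108
G1 X5.30 Y-5.30 E0.9161
G1 X7.50 Y0.00 E1.2215
G1 X5.30 Y5.30 E1.5269
G1 X0.00 Y7.50 E1.8323
G1 X-5.30 Y5.30 E2.1377
G1 X-7.50 Y0.00 E2.4430

At z = 3.2 mm: the r=7.5 cylinder gives a regular 8-gon of circumradius 7.5 (constant along its height). The outline is a single polygon with 8 vertices. Extrusion per mm of travel: 0.4 × 0.32 / (π × 0.875²) = 0.053216. Accumulating E over each segment gives final E = 2.4430.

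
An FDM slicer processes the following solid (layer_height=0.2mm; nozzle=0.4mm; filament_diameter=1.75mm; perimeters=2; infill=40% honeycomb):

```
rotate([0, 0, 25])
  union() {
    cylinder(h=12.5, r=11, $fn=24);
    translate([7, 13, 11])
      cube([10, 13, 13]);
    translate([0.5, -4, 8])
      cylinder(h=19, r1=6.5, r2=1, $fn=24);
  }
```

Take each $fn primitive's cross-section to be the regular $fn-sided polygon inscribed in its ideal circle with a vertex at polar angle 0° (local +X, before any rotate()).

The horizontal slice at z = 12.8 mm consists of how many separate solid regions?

2

At z = 12.8 mm: the cylinder does not reach this height (z outside [0, 12.5]); the cube at (7, 13) (footprint 10×13) is included at this height; the cone at (0.5, -4): at t=0.253 of its height the radius interpolates to r₁+(r₂−r₁)t = 5.111, giving a regular 24-gon of that circumradius; Taking the union: the 2 present regions are separate (no shared area or edge), so areas and boundary lengths simply add and each stays a separate island — 2 connected regions; (rotated 25° about Z; rotation is an isometry so areas/perimeters/island counts are preserved). The result has 2 disconnected regions.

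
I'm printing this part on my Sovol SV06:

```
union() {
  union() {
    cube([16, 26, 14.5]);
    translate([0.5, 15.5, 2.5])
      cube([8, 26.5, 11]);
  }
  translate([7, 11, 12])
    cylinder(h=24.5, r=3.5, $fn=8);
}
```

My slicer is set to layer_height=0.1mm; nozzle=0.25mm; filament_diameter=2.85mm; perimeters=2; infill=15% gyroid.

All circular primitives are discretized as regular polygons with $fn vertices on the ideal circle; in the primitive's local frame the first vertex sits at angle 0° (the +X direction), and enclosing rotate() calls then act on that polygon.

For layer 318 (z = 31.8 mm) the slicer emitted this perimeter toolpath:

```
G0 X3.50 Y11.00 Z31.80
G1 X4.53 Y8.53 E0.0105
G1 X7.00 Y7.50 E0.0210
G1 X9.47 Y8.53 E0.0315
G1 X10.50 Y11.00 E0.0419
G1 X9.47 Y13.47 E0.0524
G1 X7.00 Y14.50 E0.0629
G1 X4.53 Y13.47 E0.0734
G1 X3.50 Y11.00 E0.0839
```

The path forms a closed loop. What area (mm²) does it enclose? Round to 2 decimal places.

Apply the shoelace formula to the sequence of (X, Y) vertices; enclosed area = 34.58 mm².

34.58 mm²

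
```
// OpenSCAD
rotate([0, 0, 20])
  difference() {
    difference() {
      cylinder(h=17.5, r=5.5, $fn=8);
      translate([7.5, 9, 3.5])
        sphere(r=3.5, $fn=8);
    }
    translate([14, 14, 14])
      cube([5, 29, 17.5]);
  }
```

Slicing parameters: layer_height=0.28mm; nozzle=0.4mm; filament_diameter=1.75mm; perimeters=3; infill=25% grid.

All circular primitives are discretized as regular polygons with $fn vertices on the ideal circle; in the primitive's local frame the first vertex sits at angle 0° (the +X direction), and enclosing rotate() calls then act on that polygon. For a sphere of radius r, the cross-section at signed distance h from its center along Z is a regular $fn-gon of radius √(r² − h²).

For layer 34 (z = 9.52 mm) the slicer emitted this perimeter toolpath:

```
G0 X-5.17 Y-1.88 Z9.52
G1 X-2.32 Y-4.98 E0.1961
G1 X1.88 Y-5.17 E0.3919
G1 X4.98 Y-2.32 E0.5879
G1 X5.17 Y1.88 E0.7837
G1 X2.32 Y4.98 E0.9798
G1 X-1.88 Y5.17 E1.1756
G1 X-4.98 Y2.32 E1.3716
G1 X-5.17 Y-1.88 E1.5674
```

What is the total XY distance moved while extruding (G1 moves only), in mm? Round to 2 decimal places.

Sum the Euclidean lengths of each G1 segment: total = 33.66 mm.

33.66 mm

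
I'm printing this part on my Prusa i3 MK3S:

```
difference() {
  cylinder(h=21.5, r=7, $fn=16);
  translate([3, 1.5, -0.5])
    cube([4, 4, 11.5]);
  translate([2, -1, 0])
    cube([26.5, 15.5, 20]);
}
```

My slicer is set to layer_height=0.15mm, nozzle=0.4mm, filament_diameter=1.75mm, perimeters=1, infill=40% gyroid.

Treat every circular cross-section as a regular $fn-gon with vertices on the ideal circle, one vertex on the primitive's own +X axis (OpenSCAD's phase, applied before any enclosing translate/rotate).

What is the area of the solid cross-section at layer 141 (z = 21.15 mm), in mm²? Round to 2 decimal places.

At z = 21.15 mm: the cylinder: section is a regular 16-gon, circumradius r=7 (area = (16/2)·7.000²·sin(360°/16) = 150.01 mm²); the cube at (3, 1.5) is not intersected at this z (z outside [-0.5, 11]); the cube at (2, -1) is not intersected at this z (z outside [0, 20]); Subtracting the remaining from the first: none of the subtracted shapes is present at this height, so the r=7 cylinder is unchanged — area = 150.01 mm². Overall, the cross-section is a single solid region. Net area = 150.01 mm².

150.01 mm²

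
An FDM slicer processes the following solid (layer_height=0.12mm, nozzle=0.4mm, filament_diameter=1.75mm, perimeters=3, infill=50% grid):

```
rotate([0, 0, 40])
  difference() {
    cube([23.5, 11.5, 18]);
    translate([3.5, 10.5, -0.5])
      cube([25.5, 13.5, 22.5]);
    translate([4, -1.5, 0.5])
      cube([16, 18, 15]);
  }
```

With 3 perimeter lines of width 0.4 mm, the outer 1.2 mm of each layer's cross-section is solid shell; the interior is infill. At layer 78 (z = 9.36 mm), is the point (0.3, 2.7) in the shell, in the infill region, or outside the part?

infill

At z = 9.36 mm: the cube (footprint 23.5×11.5) is included at this height; the cube at (3.5, 10.5) (footprint 25.5×13.5) is included at this height; the cube at (4, -1.5) is present — its section is the full 16×18 rectangle; Subtracting the remaining from the first: starting from the 23.5×11.5 cube, the 25.5×13.5 cube at (3.5, 10.5) partially overlaps it — only the 20.00 mm² overlap (of its 344.25 mm²) is removed, clipping the outline; the 16×18 cube at (4, -1.5) partially overlaps it — only the 168.00 mm² overlap (of its 288.00 mm²) is removed, clipping the outline — 2 connected regions; (whole slice rotated 40° about Z — lengths, areas and connectivity unchanged). Overall, the cross-section has 2 separate islands. Undo the 40° rotation: the query point maps to (1.965, 1.875) in the un-rotated model frame. The nearest boundary edge runs (4.00, 0.00)→(0.00, 0.00); distance from the point to it = 1.88 mm. (Shell/infill is judged within the island containing the point — the largest one.) The point is inside the cross-section and 1.88 mm from the nearest boundary — more than the 1.2 mm shell width (3 × 0.4), so it's in the infill interior.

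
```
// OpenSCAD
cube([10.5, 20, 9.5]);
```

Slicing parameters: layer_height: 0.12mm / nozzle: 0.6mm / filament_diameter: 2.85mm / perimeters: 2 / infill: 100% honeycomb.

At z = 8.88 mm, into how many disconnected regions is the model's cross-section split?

1

At z = 8.88 mm: the 10.5×20 cube contributes its full rectangle. The result has 1 disconnected region.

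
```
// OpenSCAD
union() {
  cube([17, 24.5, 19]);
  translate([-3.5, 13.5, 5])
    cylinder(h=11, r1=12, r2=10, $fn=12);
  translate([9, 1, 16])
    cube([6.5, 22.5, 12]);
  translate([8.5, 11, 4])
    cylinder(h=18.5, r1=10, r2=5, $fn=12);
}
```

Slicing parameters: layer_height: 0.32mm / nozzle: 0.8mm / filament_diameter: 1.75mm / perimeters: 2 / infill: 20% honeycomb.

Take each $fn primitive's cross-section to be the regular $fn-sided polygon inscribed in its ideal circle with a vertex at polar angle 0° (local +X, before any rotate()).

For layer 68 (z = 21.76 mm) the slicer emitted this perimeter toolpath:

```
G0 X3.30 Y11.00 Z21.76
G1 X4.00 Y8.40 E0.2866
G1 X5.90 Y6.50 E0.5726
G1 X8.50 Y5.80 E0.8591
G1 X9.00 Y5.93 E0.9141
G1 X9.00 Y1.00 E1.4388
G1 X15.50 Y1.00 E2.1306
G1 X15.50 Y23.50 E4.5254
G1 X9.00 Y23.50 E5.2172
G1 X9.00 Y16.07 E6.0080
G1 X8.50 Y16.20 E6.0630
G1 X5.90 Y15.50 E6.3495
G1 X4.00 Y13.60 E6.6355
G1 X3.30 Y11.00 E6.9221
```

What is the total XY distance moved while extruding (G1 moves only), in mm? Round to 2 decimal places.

Sum the Euclidean lengths of each G1 segment: total = 65.04 mm.

65.04 mm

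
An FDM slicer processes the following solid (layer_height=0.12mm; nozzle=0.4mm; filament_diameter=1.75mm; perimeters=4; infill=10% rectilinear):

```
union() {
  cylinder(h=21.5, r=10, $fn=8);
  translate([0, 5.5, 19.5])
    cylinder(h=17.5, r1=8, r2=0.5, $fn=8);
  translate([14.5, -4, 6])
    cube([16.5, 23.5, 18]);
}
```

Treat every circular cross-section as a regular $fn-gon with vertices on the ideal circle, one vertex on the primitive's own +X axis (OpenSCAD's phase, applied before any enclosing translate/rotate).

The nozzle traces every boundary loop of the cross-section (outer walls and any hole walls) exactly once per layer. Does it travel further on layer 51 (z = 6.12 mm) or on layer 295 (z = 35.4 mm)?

layer 51 (z = 6.12 mm)

Layer 51 (z = 6.12): the cylinder: section is a regular 8-gon, circumradius r=10 (perimeter = 2·8·10.000·sin(180°/8) = 61.23 mm); the cone at (0, 5.5) is absent (z outside [19.5, 37]); the 16.5×23.5 cube at (14.5, -4) contributes its full rectangle (perimeter 80.00 mm); Combining (union): the 2 present regions are separate (no shared area or edge), so areas and boundary lengths simply add and each stays a separate island — boundary = 141.23 mm. So its perimeter = 141.23 mm. Layer 295 (z = 35.4): the cylinder is absent (z outside [0, 21.5]); the cone at (0, 5.5) (r1=8→r2=0.5) has section circumradius 1.186 here — a regular 8-gon (perimeter = 2·8·1.186·sin(180°/8) = 7.26 mm); the cube at (14.5, -4) is absent (z outside [6, 24]); Combining (union): only the cone at (0, 5.5) is present, so the union is just that shape — boundary = 7.26 mm. So its perimeter = 7.26 mm. Layer 51 is larger (141.23 vs 7.26 mm).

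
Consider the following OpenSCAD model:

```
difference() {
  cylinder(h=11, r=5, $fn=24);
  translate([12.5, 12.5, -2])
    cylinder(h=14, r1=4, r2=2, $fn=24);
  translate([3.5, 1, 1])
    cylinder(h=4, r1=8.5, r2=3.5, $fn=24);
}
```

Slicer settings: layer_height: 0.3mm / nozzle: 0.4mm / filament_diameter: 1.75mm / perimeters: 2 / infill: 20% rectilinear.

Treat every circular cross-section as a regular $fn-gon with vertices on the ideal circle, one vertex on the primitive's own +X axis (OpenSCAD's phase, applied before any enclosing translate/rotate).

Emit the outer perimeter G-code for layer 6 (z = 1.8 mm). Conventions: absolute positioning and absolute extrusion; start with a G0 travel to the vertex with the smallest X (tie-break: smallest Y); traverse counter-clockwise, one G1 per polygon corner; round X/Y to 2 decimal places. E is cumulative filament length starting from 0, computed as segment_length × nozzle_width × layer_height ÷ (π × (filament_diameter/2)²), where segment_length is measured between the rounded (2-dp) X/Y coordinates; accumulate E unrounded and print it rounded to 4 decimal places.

At z = 1.8 mm: the r=5 cylinder gives a regular 24-gon of circumradius 5 (constant along its height); the cone at (12.5, 12.5): at t=0.271 of its height the radius interpolates to r₁+(r₂−r₁)t = 3.457, giving a regular 24-gon of that circumradius; the cone at (3.5, 1): at t=0.200 of its height the radius interpolates to r₁+(r₂−r₁)t = 7.500, giving a regular 24-gon of that circumradius; Taking the first minus the rest: starting from the r=5 cylinder, the cone at (12.5, 12.5) misses the remaining region (no effect); the cone at (3.5, 1) partially overlaps it — only the 70.16 mm² overlap (of its 174.70 mm²) is removed, clipping the outline — 1 connected region. The outline is a single polygon with 16 vertices. Extrusion per mm of travel: 0.4 × 0.3 / (π × 0.875²) = 0.049890. Accumulating E over each segment gives final E = 1.0061.

G0 X-5.00 Y0.00 Z1.80
G1 X-4.83 Y-1.29 E0.0649
G1 X-4.33 Y-2.50 E0.1302
G1 X-3.54 Y-3.54 E0.1954
G1 X-2.50 Y-4.33 E0.2605
G1 X-1.29 Y-4.83 E0.3259
G1 X-1.08 Y-4.86 E0.3364
G1 X-1.80 Y-4.30 E0.3820
G1 X-3.00 Y-2.75 E0.4798
G1 X-3.74 Y-0.94 E0.5773
G1 X-4.00 Y1.00 E0.6750
G1 X-3.74 Y2.94 E0.7726
G1 X-3.48 Y3.58 E0.8071
G1 X-3.54 Y3.54 E0.8107
G1 X-4.33 Y2.50 E0.8758
G1 X-4.83 Y1.29 E0.9412
G1 X-5.00 Y0.00 E1.0061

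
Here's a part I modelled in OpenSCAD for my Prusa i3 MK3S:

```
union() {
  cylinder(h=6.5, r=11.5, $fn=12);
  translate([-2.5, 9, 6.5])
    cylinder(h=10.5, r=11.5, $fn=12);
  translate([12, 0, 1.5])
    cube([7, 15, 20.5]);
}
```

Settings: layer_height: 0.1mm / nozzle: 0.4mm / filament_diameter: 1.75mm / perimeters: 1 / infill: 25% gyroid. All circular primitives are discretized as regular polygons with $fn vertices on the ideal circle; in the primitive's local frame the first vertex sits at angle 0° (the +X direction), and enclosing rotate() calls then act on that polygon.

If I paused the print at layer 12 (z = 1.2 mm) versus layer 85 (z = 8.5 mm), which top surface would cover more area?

layer 85 (z = 8.5 mm)

Layer 12 (z = 1.2): the r=11.5 cylinder gives a regular 12-gon of circumradius 11.5 (constant along its height) (area = (12/2)·11.500²·sin(360°/12) = 396.75 mm²); the cylinder at (-2.5, 9) does not reach this height (z outside [6.5, 17]); the cube at (12, 0) is not intersected at this z (z outside [1.5, 22]); Combining (union): only the r=11.5 cylinder is present, so the union is just that shape — area = 396.75 mm². So its area = 396.75 mm². Layer 85 (z = 8.5): the cylinder is absent (z outside [0, 6.5]); the r=11.5 cylinder at (-2.5, 9) gives a regular 12-gon of circumradius 11.5 (constant along its height) (area = (12/2)·11.500²·sin(360°/12) = 396.75 mm²); the 7×15 cube at (12, 0) contributes its full rectangle (area 105.00 mm²); Taking the union: the 2 present regions are separate (no shared area or edge), so areas and boundary lengths simply add and each stays a separate island — area = 501.75 mm². So its area = 501.75 mm². Layer 85 is larger (501.75 vs 396.75 mm²).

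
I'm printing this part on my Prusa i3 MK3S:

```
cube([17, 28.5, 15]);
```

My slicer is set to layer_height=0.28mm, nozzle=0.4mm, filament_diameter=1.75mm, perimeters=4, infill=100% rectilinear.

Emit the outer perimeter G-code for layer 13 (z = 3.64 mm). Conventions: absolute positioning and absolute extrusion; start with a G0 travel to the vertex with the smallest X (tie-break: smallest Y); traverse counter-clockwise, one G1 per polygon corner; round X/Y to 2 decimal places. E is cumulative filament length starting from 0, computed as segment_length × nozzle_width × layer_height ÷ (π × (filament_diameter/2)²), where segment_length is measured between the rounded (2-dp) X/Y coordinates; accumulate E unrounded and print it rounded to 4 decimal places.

At z = 3.64 mm: the 17×28.5 cube contributes its full rectangle. The outline is a single polygon with 4 vertices. Extrusion per mm of travel: 0.4 × 0.28 / (π × 0.875²) = 0.046564. Accumulating E over each segment gives final E = 4.2373.

G0 X0.00 Y0.00 Z3.64
G1 X17.00 Y0.00 E0.7916
G1 X17.00 Y28.50 E2.1187
G1 X0.00 Y28.50 E2.9103
G1 X0.00 Y0.00 E4.2373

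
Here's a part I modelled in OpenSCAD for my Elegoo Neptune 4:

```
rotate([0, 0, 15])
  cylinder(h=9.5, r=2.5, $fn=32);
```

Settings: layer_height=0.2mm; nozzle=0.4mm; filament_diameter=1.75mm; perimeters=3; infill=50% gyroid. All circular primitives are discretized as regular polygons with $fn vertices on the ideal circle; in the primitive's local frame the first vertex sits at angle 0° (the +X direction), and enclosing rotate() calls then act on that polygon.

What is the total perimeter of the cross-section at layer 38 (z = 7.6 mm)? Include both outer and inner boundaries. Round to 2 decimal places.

At z = 7.6 mm: the r=2.5 cylinder contributes a regular 32-gon of circumradius 2.5 (perimeter = 2·32·2.500·sin(180°/32) = 15.68 mm); (rotated 15° about Z; rotation is an isometry so areas/perimeters/island counts are preserved). Overall, the cross-section is a single solid region. Total boundary length (outer) = 15.68 mm.

15.68 mm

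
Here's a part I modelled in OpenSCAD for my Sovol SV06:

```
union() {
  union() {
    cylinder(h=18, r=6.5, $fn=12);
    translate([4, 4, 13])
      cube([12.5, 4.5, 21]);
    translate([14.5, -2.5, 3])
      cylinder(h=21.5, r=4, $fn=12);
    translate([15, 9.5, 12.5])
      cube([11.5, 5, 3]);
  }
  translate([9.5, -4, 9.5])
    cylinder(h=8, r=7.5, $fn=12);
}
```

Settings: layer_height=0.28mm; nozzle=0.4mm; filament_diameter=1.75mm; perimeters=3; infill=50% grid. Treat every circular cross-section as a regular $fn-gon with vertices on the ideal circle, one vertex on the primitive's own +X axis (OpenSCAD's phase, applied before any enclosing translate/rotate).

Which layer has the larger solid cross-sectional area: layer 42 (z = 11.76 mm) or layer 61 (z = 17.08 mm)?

layer 61 (z = 17.08 mm)

Layer 42 (z = 11.76): the r=6.5 cylinder gives a regular 12-gon of circumradius 6.5 (constant along its height) (area = (12/2)·6.500²·sin(360°/12) = 126.75 mm²); the cube at (4, 4) is absent (z outside [13, 34]); the r=4 cylinder at (14.5, -2.5) gives a regular 12-gon of circumradius 4 (constant along its height) (area = (12/2)·4.000²·sin(360°/12) = 48.00 mm²); the cube at (15, 9.5) is absent (z outside [12.5, 15.5]); Merging all regions: the 2 present regions are separate (no shared area or edge), so areas and boundary lengths simply add and each stays a separate island — area = 174.75 mm²; the cylinder at (9.5, -4): section is a regular 12-gon, circumradius r=7.5 (area = (12/2)·7.500²·sin(360°/12) = 168.75 mm²); Taking the union: the regions partially overlap — summed areas 343.50 mm² minus the doubly-counted overlap 58.24 mm² gives 285.26 mm² — area = 285.26 mm². So its area = 285.26 mm². Layer 61 (z = 17.08): the r=6.5 cylinder contributes a regular 12-gon of circumradius 6.5 (area = (12/2)·6.500²·sin(360°/12) = 126.75 mm²); the cube at (4, 4) (footprint 12.5×4.5) is included at this height (area 56.25 mm²); the r=4 cylinder at (14.5, -2.5) gives a regular 12-gon of circumradius 4 (constant along its height) (area = (12/2)·4.000²·sin(360°/12) = 48.00 mm²); the cube at (15, 9.5) is absent (z outside [12.5, 15.5]); Taking the union: the regions partially overlap — summed areas 231.00 mm² minus the doubly-counted overlap 0.39 mm² gives 230.61 mm² — area = 230.61 mm²; the cylinder at (9.5, -4): section is a regular 12-gon, circumradius r=7.5 (area = (12/2)·7.500²·sin(360°/12) = 168.75 mm²); Merging all regions: the regions partially overlap — summed areas 399.36 mm² minus the doubly-counted overlap 58.24 mm² gives 341.13 mm² — area = 341.13 mm². So its area = 341.13 mm². Layer 61 is larger (341.13 vs 285.26 mm²).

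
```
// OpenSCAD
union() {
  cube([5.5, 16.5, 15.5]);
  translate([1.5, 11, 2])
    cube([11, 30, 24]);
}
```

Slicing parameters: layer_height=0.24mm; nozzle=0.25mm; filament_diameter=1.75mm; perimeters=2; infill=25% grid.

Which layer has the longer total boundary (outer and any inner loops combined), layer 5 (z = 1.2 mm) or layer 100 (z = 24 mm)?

layer 100 (z = 24 mm)

Layer 5 (z = 1.2): the cube (footprint 5.5×16.5) is included at this height (perimeter 44.00 mm); the cube at (1.5, 11) is absent (z outside [2, 26]); Combining (union): only the 5.5×16.5 cube is present, so the union is just that shape — boundary = 44.00 mm. So its perimeter = 44.00 mm. Layer 100 (z = 24): the cube is not intersected at this z (z outside [0, 15.5]); the 11×30 cube at (1.5, 11) contributes its full rectangle (perimeter 82.00 mm); Combining (union): only the 11×30 cube at (1.5, 11) is present, so the union is just that shape — boundary = 82.00 mm. So its perimeter = 82.00 mm. Layer 100 is larger (82.00 vs 44.00 mm).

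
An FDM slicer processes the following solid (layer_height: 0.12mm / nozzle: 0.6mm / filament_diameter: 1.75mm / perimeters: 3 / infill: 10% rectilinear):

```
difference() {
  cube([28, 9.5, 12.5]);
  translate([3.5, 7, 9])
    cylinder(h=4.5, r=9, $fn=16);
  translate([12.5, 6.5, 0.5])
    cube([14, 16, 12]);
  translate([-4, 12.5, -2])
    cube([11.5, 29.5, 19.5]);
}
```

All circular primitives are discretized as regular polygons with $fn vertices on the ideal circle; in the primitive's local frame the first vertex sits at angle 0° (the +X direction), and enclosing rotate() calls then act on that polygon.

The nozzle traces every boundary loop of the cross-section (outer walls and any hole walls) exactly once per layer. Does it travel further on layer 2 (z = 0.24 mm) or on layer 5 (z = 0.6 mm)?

Layer 2 (z = 0.24): the cube (footprint 28×9.5) is included at this height (perimeter 75.00 mm); the cylinder at (3.5, 7) is not intersected at this z (z outside [9, 13.5]); the cube at (12.5, 6.5) is absent (z outside [0.5, 12.5]); the 11.5×29.5 cube at (-4, 12.5) contributes its full rectangle (perimeter 82.00 mm); Subtracting the remaining from the first: starting from the 28×9.5 cube, the 11.5×29.5 cube at (-4, 12.5) misses the remaining region (no effect) — boundary = 75.00 mm. So its perimeter = 75.00 mm. Layer 5 (z = 0.6): the 28×9.5 cube contributes its full rectangle (perimeter 75.00 mm); the cylinder at (3.5, 7) is absent (z outside [9, 13.5]); the 14×16 cube at (12.5, 6.5) contributes its full rectangle (perimeter 60.00 mm); the cube at (-4, 12.5) (footprint 11.5×29.5) is included at this height (perimeter 82.00 mm); After the difference (first − rest): starting from the 28×9.5 cube, the 14×16 cube at (12.5, 6.5) partially overlaps it — only the 42.00 mm² overlap (of its 224.00 mm²) is removed, clipping the outline; the 11.5×29.5 cube at (-4, 12.5) misses the remaining region (no effect) — boundary = 81.00 mm. So its perimeter = 81.00 mm. Layer 5 is larger (81.00 vs 75.00 mm).

layer 5 (z = 0.6 mm)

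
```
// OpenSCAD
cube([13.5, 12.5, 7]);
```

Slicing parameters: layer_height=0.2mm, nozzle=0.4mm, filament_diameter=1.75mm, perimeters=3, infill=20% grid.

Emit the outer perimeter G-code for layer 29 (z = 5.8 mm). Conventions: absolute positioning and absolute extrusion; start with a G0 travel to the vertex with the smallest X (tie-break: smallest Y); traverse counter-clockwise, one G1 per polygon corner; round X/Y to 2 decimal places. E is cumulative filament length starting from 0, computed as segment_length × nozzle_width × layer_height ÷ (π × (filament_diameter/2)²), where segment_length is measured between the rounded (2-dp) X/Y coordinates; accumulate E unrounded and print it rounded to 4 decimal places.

At z = 5.8 mm: the 13.5×12.5 cube contributes its full rectangle. The outline is a single polygon with 4 vertices. Extrusion per mm of travel: 0.4 × 0.2 / (π × 0.875²) = 0.033260. Accumulating E over each segment gives final E = 1.7295.

G0 X0.00 Y0.00 Z5.80
G1 X13.50 Y0.00 E0.4490
G1 X13.50 Y12.50 E0.8648
G1 X0.00 Y12.50 E1.3138
G1 X0.00 Y0.00 E1.7295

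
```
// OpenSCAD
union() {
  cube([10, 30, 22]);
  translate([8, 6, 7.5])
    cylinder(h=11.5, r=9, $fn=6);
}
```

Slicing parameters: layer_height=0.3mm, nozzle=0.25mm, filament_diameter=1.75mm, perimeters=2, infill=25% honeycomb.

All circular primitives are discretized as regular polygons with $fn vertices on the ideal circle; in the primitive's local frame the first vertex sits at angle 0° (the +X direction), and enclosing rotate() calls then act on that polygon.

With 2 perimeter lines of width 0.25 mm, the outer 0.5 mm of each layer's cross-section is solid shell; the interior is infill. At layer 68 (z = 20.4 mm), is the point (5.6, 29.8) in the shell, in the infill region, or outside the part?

At z = 20.4 mm: the cube (footprint 10×30) is included at this height; the cylinder at (8, 6) is absent (z outside [7.5, 19]); Combining (union): only the 10×30 cube is present, so the union is just that shape — 1 connected region. Overall, the cross-section is a single solid region. The nearest boundary edge runs (10.00, 30.00)→(0.00, 30.00); distance from the point to it = 0.20 mm. The point is inside the cross-section, 0.20 mm from the nearest boundary — within the 0.5 mm shell band (2 × 0.25).

shell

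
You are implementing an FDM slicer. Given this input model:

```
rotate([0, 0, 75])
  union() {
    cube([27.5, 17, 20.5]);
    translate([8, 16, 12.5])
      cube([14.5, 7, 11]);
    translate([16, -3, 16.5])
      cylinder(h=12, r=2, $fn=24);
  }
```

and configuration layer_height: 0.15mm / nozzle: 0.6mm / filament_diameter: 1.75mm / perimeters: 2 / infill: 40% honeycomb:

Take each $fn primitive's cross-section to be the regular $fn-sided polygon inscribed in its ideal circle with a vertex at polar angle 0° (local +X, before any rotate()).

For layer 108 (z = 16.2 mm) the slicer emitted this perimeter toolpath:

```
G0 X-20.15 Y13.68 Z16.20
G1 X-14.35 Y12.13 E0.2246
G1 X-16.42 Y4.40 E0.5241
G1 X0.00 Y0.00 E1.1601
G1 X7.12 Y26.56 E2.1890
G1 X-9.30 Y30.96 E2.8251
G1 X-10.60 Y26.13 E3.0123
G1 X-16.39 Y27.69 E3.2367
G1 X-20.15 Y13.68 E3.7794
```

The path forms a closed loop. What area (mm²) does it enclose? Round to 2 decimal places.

554.51 mm²

Apply the shoelace formula to the sequence of (X, Y) vertices; enclosed area = 554.51 mm².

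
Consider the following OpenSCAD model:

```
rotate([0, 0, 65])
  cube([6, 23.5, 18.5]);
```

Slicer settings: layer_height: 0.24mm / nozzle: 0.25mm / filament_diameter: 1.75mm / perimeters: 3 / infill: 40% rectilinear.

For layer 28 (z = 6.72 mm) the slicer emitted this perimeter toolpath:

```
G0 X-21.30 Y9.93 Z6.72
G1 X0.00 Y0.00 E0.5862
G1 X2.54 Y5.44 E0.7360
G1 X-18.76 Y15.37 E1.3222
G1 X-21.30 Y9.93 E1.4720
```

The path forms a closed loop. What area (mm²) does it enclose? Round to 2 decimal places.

Apply the shoelace formula to the sequence of (X, Y) vertices; enclosed area = 141.09 mm².

141.09 mm²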